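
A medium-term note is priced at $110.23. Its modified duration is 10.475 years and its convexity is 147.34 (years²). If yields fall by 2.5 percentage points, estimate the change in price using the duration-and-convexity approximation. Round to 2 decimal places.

Duration effect: -D_mod·Δy = -10.475 × (-0.025) = +0.261875
Convexity effect: ½·C·(Δy)² = 0.5 × 147.34 × (-0.025)² = +0.04604375
ΔP/P ≈ +0.261875 + 0.04604375 = +0.30791875
ΔP ≈ 110.23 × (+0.30791875) = +33.9418838125.

+$33.94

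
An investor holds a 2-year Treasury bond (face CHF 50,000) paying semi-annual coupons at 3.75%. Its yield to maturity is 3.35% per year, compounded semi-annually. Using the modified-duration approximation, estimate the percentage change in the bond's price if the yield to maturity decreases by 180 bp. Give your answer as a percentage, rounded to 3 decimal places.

+3.445%

Periodic yield y = 0.01675. Modified duration first:
  t   CF        PV=CF/(1+0.01675)^t    t·PV
  1       937.50       922.0556       922.0556
  2       937.50       906.8656     1,813.7311
  3       937.50       891.9258     2,675.7774
  4    50,937.50    47,662.9482   190,651.7926
  Σ                 50,383.7951   196,063.3568
P = 50,383.7951; D_Mac = 3.89140 half-year periods = 1.94570 yrs; D_mod = 1.94570/(1+0.01675) = 1.91365 yrs.
ΔP/P ≈ -D_mod · Δy = -1.91365 × (-0.018) = +0.034446 = +3.4446%.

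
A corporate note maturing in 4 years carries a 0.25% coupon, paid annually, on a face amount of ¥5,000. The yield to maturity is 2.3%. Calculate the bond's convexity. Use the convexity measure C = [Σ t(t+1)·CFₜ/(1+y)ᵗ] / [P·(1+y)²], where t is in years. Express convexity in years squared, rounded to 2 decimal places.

With y = 0.023:
  t   CF        PV=CF/(1+0.023)^t    t·PV        t(t+1)·PV
  1        12.50        12.2190        12.2190          24.4379
  2        12.50        11.9442        23.8885          71.6655
  3        12.50        11.6757        35.0271         140.1085
  4     5,012.50     4,576.6937    18,306.7749      91,533.8746
  Σ                  4,612.5326    18,377.9095      91,770.0865
P = 4,612.5326.
Convexity = Σ t(t+1)·PV / [P·(1+y)²] = 91,770.0865 / (4,612.5326 × 1.046529) = 19.01124.

19.01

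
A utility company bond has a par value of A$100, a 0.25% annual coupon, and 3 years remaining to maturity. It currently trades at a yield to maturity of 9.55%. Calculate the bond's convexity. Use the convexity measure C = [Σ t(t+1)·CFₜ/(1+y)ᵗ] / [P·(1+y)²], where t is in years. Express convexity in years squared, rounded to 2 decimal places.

With y = 0.0955:
  t   CF        PV=CF/(1+0.0955)^t    t·PV        t(t+1)·PV
  1         0.25         0.2282         0.2282           0.4564
  2         0.25         0.2083         0.4166           1.2499
  3       100.25        76.2513       228.7539         915.0156
  Σ                     76.6878       229.3987         916.7219
P = 76.6878.
Convexity = Σ t(t+1)·PV / [P·(1+y)²] = 916.7219 / (76.6878 × 1.200120) = 9.96062.

9.96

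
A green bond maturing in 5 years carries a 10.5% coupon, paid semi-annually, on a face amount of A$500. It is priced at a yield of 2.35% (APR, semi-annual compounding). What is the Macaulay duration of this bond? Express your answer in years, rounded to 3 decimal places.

4.181 years

Periodic yield y = 0.01175. Discount each cash flow and weight by its period:
  t   CF        PV=CF/(1+0.01175)^t    t·PV
  1        26.25        25.9451        25.9451
  2        26.25        25.6438        51.2877
  3        26.25        25.3460        76.0380
  4        26.25        25.0517       100.2066
  5        26.25        24.7607       123.8036
  6        26.25        24.4732       146.8390
  7        26.25        24.1889       169.3226
  8        26.25        23.9080       191.2642
  9        26.25        23.6304       212.6733
  10      526.25       468.2308     4,682.3080
  Σ                    691.1786     5,779.6880
Price P = Σ PV = 691.1786.
Macaulay duration = Σ(t·PV) / P = 5,779.6880 / 691.1786 = 8.36208 half-year periods.
In years: 8.36208 / 2 = 4.18104 years.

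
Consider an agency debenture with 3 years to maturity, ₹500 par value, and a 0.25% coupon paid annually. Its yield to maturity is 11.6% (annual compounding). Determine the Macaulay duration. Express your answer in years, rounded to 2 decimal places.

Periodic yield y = 0.116. Discount each cash flow and weight by its year:
  t   CF        PV=CF/(1+0.116)^t    t·PV
  1         1.25         1.1201         1.1201
  2         1.25         1.0036         2.0073
  3       501.25       360.6300     1,081.8899
  Σ                    362.7537     1,085.0172
Price P = Σ PV = 362.7537.
Macaulay duration = Σ(t·PV) / P = 1,085.0172 / 362.7537 = 2.99106 years.

2.99 years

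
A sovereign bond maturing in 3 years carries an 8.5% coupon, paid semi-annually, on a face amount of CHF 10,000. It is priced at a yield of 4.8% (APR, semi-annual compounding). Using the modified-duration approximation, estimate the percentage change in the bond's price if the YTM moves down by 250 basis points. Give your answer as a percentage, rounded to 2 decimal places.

+6.66%

Periodic yield y = 0.024. Modified duration first:
  t   CF        PV=CF/(1+0.024)^t    t·PV
  1       425.00       415.0391       415.0391
  2       425.00       405.3116       810.6232
  3       425.00       395.8121     1,187.4363
  4       425.00       386.5352     1,546.1410
  5       425.00       377.4758     1,887.3791
  6    10,425.00     9,042.2461    54,253.4767
  Σ                 11,022.4199    60,100.0954
P = 11,022.4199; D_Mac = 5.45253 half-year periods = 2.72627 yrs; D_mod = 2.72627/(1+0.024) = 2.66237 yrs.
ΔP/P ≈ -D_mod · Δy = -2.66237 × (-0.025) = +0.066559 = +6.6559%.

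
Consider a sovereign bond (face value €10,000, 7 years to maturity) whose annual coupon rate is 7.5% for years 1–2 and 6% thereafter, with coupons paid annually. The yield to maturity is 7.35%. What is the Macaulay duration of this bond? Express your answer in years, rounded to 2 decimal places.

5.75 years

Periodic yield y = 0.0735. Discount each cash flow and weight by its year:
  t   CF        PV=CF/(1+0.0735)^t    t·PV
  1       750.00       698.6493       698.6493
  2       750.00       650.8144     1,301.6288
  3       600.00       485.0038     1,455.0113
  4       600.00       451.7967     1,807.1868
  5       600.00       420.8633     2,104.3163
  6       600.00       392.0477     2,352.2865
  7    10,600.00     6,451.9579    45,163.7052
  Σ                  9,551.1330    54,882.7841
Price P = Σ PV = 9,551.1330.
Macaulay duration = Σ(t·PV) / P = 54,882.7841 / 9,551.1330 = 5.74621 years.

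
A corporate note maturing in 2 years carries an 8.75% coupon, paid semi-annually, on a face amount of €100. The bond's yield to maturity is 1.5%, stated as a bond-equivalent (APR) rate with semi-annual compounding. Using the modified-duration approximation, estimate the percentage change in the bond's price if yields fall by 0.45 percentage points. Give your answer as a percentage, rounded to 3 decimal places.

+0.843%

Periodic yield y = 0.0075. Modified duration first:
  t   CF        PV=CF/(1+0.0075)^t    t·PV
  1        4.375         4.3424         4.3424
  2        4.375         4.3101         8.6202
  3        4.375         4.2780        12.8341
  4      104.375       101.3016       405.2064
  Σ                    114.2322       431.0031
P = 114.2322; D_Mac = 3.77305 half-year periods = 1.88652 yrs; D_mod = 1.88652/(1+0.0075) = 1.87248 yrs.
ΔP/P ≈ -D_mod · Δy = -1.87248 × (-0.0045) = +0.008426 = +0.8426%.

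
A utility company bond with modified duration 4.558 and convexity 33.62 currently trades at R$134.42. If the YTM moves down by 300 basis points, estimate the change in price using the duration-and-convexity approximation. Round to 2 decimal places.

Duration effect: -D_mod·Δy = -4.558 × (-0.03) = +0.136740
Convexity effect: ½·C·(Δy)² = 0.5 × 33.62 × (-0.03)² = +0.0151290
ΔP/P ≈ +0.136740 + 0.0151290 = +0.151869
ΔP ≈ 134.42 × (+0.151869) = +20.41423098.

+R$20.41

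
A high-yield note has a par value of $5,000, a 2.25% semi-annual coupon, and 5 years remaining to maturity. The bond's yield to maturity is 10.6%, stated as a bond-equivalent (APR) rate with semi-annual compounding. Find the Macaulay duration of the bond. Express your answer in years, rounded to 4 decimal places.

Periodic yield y = 0.053. Discount each cash flow and weight by its period:
  t   CF        PV=CF/(1+0.053)^t    t·PV
  1        56.25        53.4188        53.4188
  2        56.25        50.7301       101.4602
  3        56.25        48.1767       144.5302
  4        56.25        45.7519       183.0076
  5        56.25        43.4491       217.2454
  6        56.25        41.2622       247.5732
  7        56.25        39.1854       274.2976
  8        56.25        37.2131       297.7046
  9        56.25        35.3401       318.0605
  10    5,056.25     3,016.7882    30,167.8824
  Σ                  3,411.3156    32,005.1805
Price P = Σ PV = 3,411.3156.
Macaulay duration = Σ(t·PV) / P = 32,005.1805 / 3,411.3156 = 9.38206 half-year periods.
In years: 9.38206 / 2 = 4.69103 years.

4.6910 years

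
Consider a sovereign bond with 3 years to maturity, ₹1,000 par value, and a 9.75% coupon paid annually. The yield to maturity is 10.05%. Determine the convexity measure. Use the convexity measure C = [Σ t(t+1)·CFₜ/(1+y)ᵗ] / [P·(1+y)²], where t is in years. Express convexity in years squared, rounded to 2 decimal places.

With y = 0.1005:
  t   CF        PV=CF/(1+0.1005)^t    t·PV        t(t+1)·PV
  1        97.50        88.5961        88.5961         177.1922
  2        97.50        80.5053       161.0106         483.0319
  3     1,097.50       823.4446     2,470.3338       9,881.3353
  Σ                    992.5460     2,719.9405      10,541.5593
P = 992.5460.
Convexity = Σ t(t+1)·PV / [P·(1+y)²] = 10,541.5593 / (992.5460 × 1.211100) = 8.76949.

8.77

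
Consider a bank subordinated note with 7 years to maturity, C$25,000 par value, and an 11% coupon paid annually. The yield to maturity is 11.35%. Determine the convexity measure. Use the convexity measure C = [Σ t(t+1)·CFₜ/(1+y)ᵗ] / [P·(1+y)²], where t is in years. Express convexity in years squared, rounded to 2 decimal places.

30.14

With y = 0.1135:
  t   CF        PV=CF/(1+0.1135)^t    t·PV        t(t+1)·PV
  1     2,750.00     2,469.6902     2,469.6902       4,939.3803
  2     2,750.00     2,217.9526     4,435.9051      13,307.7153
  3     2,750.00     1,991.8748     5,975.6243      23,902.4972
  4     2,750.00     1,788.8413     7,155.3651      35,776.8256
  5     2,750.00     1,606.5032     8,032.5159      48,195.0951
  6     2,750.00     1,442.7509     8,656.5056      60,595.5394
  7    27,750.00    13,074.6911    91,522.8379     732,182.7029
  Σ                 24,592.3040   128,248.4440     918,899.7559
P = 24,592.3040.
Convexity = Σ t(t+1)·PV / [P·(1+y)²] = 918,899.7559 / (24,592.3040 × 1.239882) = 30.13620.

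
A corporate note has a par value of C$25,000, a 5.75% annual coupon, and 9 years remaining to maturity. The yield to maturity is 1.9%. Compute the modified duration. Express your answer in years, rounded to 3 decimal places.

Periodic yield y = 0.019. First find Macaulay duration:
  t   CF        PV=CF/(1+0.019)^t    t·PV
  1     1,437.50     1,410.6968     1,410.6968
  2     1,437.50     1,384.3933     2,768.7866
  3     1,437.50     1,358.5803     4,075.7408
  4     1,437.50     1,333.2485     5,332.9942
  5     1,437.50     1,308.3891     6,541.9457
  6     1,437.50     1,283.9933     7,703.9597
  7     1,437.50     1,260.0523     8,820.3660
  8     1,437.50     1,236.5577     9,892.4615
  9    26,437.50    22,317.8692   200,860.8231
  Σ                 32,893.7805   247,407.7743
P = 32,893.7805; Macaulay duration = 247,407.7743 / 32,893.7805 = 7.52142 years.
Modified duration = D_Mac / (1 + y) = 7.52142 / 1.019 = 7.38117 years.

7.381 years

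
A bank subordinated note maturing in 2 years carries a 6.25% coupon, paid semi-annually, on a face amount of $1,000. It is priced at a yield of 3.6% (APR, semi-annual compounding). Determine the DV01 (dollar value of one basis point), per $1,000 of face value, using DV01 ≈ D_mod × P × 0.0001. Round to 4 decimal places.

$0.1975

Periodic yield y = 0.018.
  t   CF        PV=CF/(1+0.018)^t    t·PV
  1        31.25        30.6974        30.6974
  2        31.25        30.1547        60.3093
  3        31.25        29.6215        88.8644
  4     1,031.25       960.2246     3,840.8986
  Σ                  1,050.6982     4,020.7698
P = 1,050.6982; D_Mac = 3.82676 half-year periods = 1.91338 yrs; D_mod = 1.87955 yrs.
DV01 ≈ 1.87955 × 1,050.6982 × 0.0001 = 0.197484.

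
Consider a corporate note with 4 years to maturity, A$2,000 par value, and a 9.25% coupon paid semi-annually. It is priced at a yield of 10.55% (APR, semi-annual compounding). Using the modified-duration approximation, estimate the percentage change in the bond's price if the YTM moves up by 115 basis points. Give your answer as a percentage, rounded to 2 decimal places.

-3.73%

Periodic yield y = 0.05275. Modified duration first:
  t   CF        PV=CF/(1+0.05275)^t    t·PV
  1        92.50        87.8651        87.8651
  2        92.50        83.4625       166.9249
  3        92.50        79.2804       237.8413
  4        92.50        75.3079       301.2317
  5        92.50        71.5345       357.6724
  6        92.50        67.9501       407.7007
  7        92.50        64.5454       451.8175
  8     2,092.50     1,386.9585    11,095.6680
  Σ                  1,916.9044    13,106.7217
P = 1,916.9044; D_Mac = 6.83744 half-year periods = 3.41872 yrs; D_mod = 3.41872/(1+0.05275) = 3.24742 yrs.
ΔP/P ≈ -D_mod · Δy = -3.24742 × (+0.0115) = -0.037345 = -3.7345%.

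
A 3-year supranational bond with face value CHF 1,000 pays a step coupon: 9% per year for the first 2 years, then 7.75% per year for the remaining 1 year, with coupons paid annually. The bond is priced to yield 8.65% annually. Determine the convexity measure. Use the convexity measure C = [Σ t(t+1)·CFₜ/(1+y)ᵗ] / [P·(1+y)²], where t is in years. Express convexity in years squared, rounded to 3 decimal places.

With y = 0.0865:
  t   CF        PV=CF/(1+0.0865)^t    t·PV        t(t+1)·PV
  1        90.00        82.8348        82.8348         165.6696
  2        90.00        76.2400       152.4801         457.4402
  3     1,077.50       840.0944     2,520.2832      10,081.1327
  Σ                    999.1692     2,755.5980      10,704.2425
P = 999.1692.
Convexity = Σ t(t+1)·PV / [P·(1+y)²] = 10,704.2425 / (999.1692 × 1.180482) = 9.07523.

9.075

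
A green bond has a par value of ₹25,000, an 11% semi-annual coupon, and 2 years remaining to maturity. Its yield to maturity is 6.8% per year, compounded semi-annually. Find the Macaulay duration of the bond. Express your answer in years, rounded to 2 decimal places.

Periodic yield y = 0.034. Discount each cash flow and weight by its period:
  t   CF        PV=CF/(1+0.034)^t    t·PV
  1     1,375.00     1,329.7872     1,329.7872
  2     1,375.00     1,286.0612     2,572.1223
  3     1,375.00     1,243.7729     3,731.3186
  4    26,375.00    23,073.3319    92,293.3276
  Σ                 26,932.9532    99,926.5558
Price P = Σ PV = 26,932.9532.
Macaulay duration = Σ(t·PV) / P = 99,926.5558 / 26,932.9532 = 3.71020 half-year periods.
In years: 3.71020 / 2 = 1.85510 years.

1.86 years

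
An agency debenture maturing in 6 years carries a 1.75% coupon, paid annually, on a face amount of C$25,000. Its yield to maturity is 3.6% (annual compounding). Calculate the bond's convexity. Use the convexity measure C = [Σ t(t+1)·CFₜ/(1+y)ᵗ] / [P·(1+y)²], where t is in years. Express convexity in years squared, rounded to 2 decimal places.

With y = 0.036:
  t   CF        PV=CF/(1+0.036)^t    t·PV        t(t+1)·PV
  1       437.50       422.2973       422.2973         844.5946
  2       437.50       407.6229       815.2457       2,445.7372
  3       437.50       393.4584     1,180.3751       4,721.5005
  4       437.50       379.7861     1,519.1443       7,595.7215
  5       437.50       366.5889     1,832.9444      10,997.6662
  6    25,437.50    20,573.8654   123,443.1924     864,102.3466
  Σ                 22,543.6189   129,213.1992     890,707.5666
P = 22,543.6189.
Convexity = Σ t(t+1)·PV / [P·(1+y)²] = 890,707.5666 / (22,543.6189 × 1.073296) = 36.81222.

36.81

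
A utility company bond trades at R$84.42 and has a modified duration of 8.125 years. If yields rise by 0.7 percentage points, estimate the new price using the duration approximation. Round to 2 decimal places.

Duration approximation: ΔP/P ≈ -D_mod · Δy = -8.125 × (+0.007) = -0.056875.
New price ≈ 84.42 × (1 - 0.056875) = 79.6186125.

R$79.62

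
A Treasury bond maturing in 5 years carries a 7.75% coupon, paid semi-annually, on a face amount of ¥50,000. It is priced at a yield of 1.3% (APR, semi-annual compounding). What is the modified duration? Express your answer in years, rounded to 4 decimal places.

4.3225 years

Periodic yield y = 0.0065. First find Macaulay duration:
  t   CF        PV=CF/(1+0.0065)^t    t·PV
  1     1,937.50     1,924.9876     1,924.9876
  2     1,937.50     1,912.5560     3,825.1119
  3     1,937.50     1,900.2046     5,700.6139
  4     1,937.50     1,887.9331     7,551.7323
  5     1,937.50     1,875.7408     9,378.7038
  6     1,937.50     1,863.6272    11,181.7631
  7     1,937.50     1,851.5918    12,961.1428
  8     1,937.50     1,839.6342    14,717.0737
  9     1,937.50     1,827.7538    16,449.7843
  10   51,937.50    48,679.1794   486,791.7943
  Σ                 65,563.2085   570,482.7077
P = 65,563.2085; Macaulay duration = 570,482.7077 / 65,563.2085 = 8.70126 half-year periods = 4.35063 years.
Modified duration = D_Mac / (1 + y) = 4.35063 / 1.0065 = 4.32253 years.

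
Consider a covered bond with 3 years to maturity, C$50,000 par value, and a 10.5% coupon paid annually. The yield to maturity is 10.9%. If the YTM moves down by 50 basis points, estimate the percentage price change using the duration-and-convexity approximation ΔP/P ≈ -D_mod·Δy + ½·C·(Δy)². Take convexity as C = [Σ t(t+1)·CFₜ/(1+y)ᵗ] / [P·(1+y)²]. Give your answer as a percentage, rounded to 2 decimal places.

With y = 0.109:
  t   CF        PV=CF/(1+0.109)^t    t·PV        t(t+1)·PV
  1     5,250.00     4,733.9946     4,733.9946       9,467.9892
  2     5,250.00     4,268.7057     8,537.4113      25,612.2340
  3    55,250.00    40,507.7055   121,523.1165     486,092.4660
  Σ                 49,510.4058   134,794.5224     521,172.6892
P = 49,510.4058; D_Mac = 2.72255 yrs; D_mod = 2.45496 yrs; C = 8.55898.
Duration effect: -2.45496 × (-0.005) = +0.012275
Convexity effect: 0.5 × 8.55898 × (-0.005)² = +0.0001070
ΔP/P ≈ +0.012275 + 0.0001070 = +0.012382 = +1.2382%.

+1.24%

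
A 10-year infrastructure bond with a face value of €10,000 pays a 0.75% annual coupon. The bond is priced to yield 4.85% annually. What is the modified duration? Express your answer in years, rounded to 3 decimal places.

Periodic yield y = 0.0485. First find Macaulay duration:
  t   CF        PV=CF/(1+0.0485)^t    t·PV
  1        75.00        71.5308        71.5308
  2        75.00        68.2220       136.4440
  3        75.00        65.0663       195.1988
  4        75.00        62.0565       248.2261
  5        75.00        59.1860       295.9301
  6        75.00        56.4483       338.6896
  7        75.00        53.8372       376.8602
  8        75.00        51.3468       410.7748
  9        75.00        48.9717       440.7455
  10   10,075.00     6,274.2339    62,742.3393
  Σ                  6,810.8995    65,256.7391
P = 6,810.8995; Macaulay duration = 65,256.7391 / 6,810.8995 = 9.58122 years.
Modified duration = D_Mac / (1 + y) = 9.58122 / 1.0485 = 9.13803 years.

9.138 years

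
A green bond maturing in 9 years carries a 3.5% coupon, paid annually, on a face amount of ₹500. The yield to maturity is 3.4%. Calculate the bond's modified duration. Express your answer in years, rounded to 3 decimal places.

Periodic yield y = 0.034. First find Macaulay duration:
  t   CF        PV=CF/(1+0.034)^t    t·PV
  1        17.50        16.9246        16.9246
  2        17.50        16.3681        32.7361
  3        17.50        15.8298        47.4895
  4        17.50        15.3093        61.2373
  5        17.50        14.8059        74.0296
  6        17.50        14.3191        85.9144
  7        17.50        13.8482        96.9376
  8        17.50        13.3929       107.1430
  9       517.50       383.0236     3,447.2122
  Σ                    503.8214     3,969.6242
P = 503.8214; Macaulay duration = 3,969.6242 / 503.8214 = 7.87903 years.
Modified duration = D_Mac / (1 + y) = 7.87903 / 1.034 = 7.61995 years.

7.620 years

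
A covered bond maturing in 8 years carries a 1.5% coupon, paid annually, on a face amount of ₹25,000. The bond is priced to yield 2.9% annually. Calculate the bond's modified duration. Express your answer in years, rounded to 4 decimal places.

7.3584 years

Periodic yield y = 0.029. First find Macaulay duration:
  t   CF        PV=CF/(1+0.029)^t    t·PV
  1       375.00       364.4315       364.4315
  2       375.00       354.1608       708.3216
  3       375.00       344.1796     1,032.5388
  4       375.00       334.4797     1,337.9188
  5       375.00       325.0532     1,625.2658
  6       375.00       315.8923     1,895.3537
  7       375.00       306.9896     2,148.9271
  8    25,375.00    20,187.5239   161,500.1908
  Σ                 22,532.7105   170,612.9482
P = 22,532.7105; Macaulay duration = 170,612.9482 / 22,532.7105 = 7.57179 years.
Modified duration = D_Mac / (1 + y) = 7.57179 / 1.029 = 7.35840 years.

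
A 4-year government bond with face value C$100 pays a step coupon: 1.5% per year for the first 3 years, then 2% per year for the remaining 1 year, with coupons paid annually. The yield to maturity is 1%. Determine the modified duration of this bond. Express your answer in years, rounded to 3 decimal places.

3.875 years

Periodic yield y = 0.01. First find Macaulay duration:
  t   CF        PV=CF/(1+0.01)^t    t·PV
  1         1.50         1.4851         1.4851
  2         1.50         1.4704         2.9409
  3         1.50         1.4559         4.3677
  4       102.00        98.0200       392.0800
  Σ                    102.4315       400.8737
P = 102.4315; Macaulay duration = 400.8737 / 102.4315 = 3.91358 years.
Modified duration = D_Mac / (1 + y) = 3.91358 / 1.01 = 3.87483 years.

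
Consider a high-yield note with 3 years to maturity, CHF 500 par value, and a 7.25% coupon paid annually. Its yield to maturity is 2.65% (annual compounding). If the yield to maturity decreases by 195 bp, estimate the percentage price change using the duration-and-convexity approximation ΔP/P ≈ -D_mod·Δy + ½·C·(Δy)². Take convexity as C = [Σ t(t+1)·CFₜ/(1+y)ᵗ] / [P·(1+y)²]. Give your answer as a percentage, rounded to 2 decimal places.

With y = 0.0265:
  t   CF        PV=CF/(1+0.0265)^t    t·PV        t(t+1)·PV
  1        36.25        35.3142        35.3142          70.6283
  2        36.25        34.4025        68.8050         206.4150
  3       536.25       495.7816     1,487.3449       5,949.3797
  Σ                    565.4983     1,591.4641       6,226.4231
P = 565.4983; D_Mac = 2.81427 yrs; D_mod = 2.74162 yrs; C = 10.44935.
Duration effect: -2.74162 × (-0.0195) = +0.053462
Convexity effect: 0.5 × 10.44935 × (-0.0195)² = +0.0019867
ΔP/P ≈ +0.053462 + 0.0019867 = +0.055448 = +5.5448%.

+5.54%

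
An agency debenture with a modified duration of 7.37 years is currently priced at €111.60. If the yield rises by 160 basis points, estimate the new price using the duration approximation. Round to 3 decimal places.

€98.440

Duration approximation: ΔP/P ≈ -D_mod · Δy = -7.37 × (+0.016) = -0.117920.
New price ≈ 111.60 × (1 - 0.117920) = 98.440128.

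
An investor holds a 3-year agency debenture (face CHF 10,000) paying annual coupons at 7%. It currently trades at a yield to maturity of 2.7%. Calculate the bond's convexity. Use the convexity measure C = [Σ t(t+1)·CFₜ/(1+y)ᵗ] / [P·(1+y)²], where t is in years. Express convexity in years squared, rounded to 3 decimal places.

10.465

With y = 0.027:
  t   CF        PV=CF/(1+0.027)^t    t·PV        t(t+1)·PV
  1       700.00       681.5969       681.5969       1,363.1938
  2       700.00       663.6776     1,327.3552       3,982.0655
  3    10,700.00     9,878.0779    29,634.2337     118,536.9348
  Σ                 11,223.3524    31,643.1858     123,882.1941
P = 11,223.3524.
Convexity = Σ t(t+1)·PV / [P·(1+y)²] = 123,882.1941 / (11,223.3524 × 1.054729) = 10.46515.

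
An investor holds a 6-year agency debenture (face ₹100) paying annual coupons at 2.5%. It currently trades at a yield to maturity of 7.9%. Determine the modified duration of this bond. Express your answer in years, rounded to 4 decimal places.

5.1707 years

Periodic yield y = 0.079. First find Macaulay duration:
  t   CF        PV=CF/(1+0.079)^t    t·PV
  1         2.50         2.3170         2.3170
  2         2.50         2.1473         4.2946
  3         2.50         1.9901         5.9703
  4         2.50         1.8444         7.3776
  5         2.50         1.7094         8.5468
  6       102.50        64.9524       389.7144
  Σ                     74.9605       418.2207
P = 74.9605; Macaulay duration = 418.2207 / 74.9605 = 5.57921 years.
Modified duration = D_Mac / (1 + y) = 5.57921 / 1.079 = 5.17072 years.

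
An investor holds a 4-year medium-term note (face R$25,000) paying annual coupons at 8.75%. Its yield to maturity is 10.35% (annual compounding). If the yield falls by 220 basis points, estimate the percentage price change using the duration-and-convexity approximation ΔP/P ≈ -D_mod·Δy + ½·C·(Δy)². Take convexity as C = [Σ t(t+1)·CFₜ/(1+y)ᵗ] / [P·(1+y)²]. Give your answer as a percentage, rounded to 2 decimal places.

With y = 0.1035:
  t   CF        PV=CF/(1+0.1035)^t    t·PV        t(t+1)·PV
  1     2,187.50     1,982.3290     1,982.3290       3,964.6579
  2     2,187.50     1,796.4014     3,592.8028      10,778.4084
  3     2,187.50     1,627.9125     4,883.7374      19,534.9496
  4    27,187.50    18,334.9582    73,339.8328     366,699.1641
  Σ                 23,741.6010    83,798.7020     400,977.1801
P = 23,741.6010; D_Mac = 3.52961 yrs; D_mod = 3.19856 yrs; C = 13.86963.
Duration effect: -3.19856 × (-0.022) = +0.070368
Convexity effect: 0.5 × 13.86963 × (-0.022)² = +0.0033565
ΔP/P ≈ +0.070368 + 0.0033565 = +0.073725 = +7.3725%.

+7.37%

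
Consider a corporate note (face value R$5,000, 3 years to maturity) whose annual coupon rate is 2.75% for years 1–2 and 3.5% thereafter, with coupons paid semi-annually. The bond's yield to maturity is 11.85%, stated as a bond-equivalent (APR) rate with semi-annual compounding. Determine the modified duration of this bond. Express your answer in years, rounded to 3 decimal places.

Periodic yield y = 0.05925. First find Macaulay duration:
  t   CF        PV=CF/(1+0.05925)^t    t·PV
  1        68.75        64.9044        64.9044
  2        68.75        61.2739       122.5479
  3        68.75        57.8465       173.5396
  4        68.75        54.6108       218.4433
  5        87.50        65.6169       328.0845
  6     5,087.50     3,601.7502    21,610.5011
  Σ                  3,906.0028    22,518.0207
P = 3,906.0028; Macaulay duration = 22,518.0207 / 3,906.0028 = 5.76498 half-year periods = 2.88249 years.
Modified duration = D_Mac / (1 + y) = 2.88249 / 1.05925 = 2.72125 years.

2.721 years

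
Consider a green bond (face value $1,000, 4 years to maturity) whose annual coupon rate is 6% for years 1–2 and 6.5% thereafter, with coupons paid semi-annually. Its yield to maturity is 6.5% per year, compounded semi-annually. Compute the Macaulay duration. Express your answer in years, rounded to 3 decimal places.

Periodic yield y = 0.0325. Discount each cash flow and weight by its period:
  t   CF        PV=CF/(1+0.0325)^t    t·PV
  1        30.00        29.0557        29.0557
  2        30.00        28.1411        56.2822
  3        30.00        27.2553        81.7659
  4        30.00        26.3974       105.5896
  5        32.50        27.6970       138.4851
  6        32.50        26.8252       160.9512
  7        32.50        25.9808       181.8658
  8     1,032.50       799.4100     6,395.2800
  Σ                    990.7625     7,149.2755
Price P = Σ PV = 990.7625.
Macaulay duration = Σ(t·PV) / P = 7,149.2755 / 990.7625 = 7.21593 half-year periods.
In years: 7.21593 / 2 = 3.60797 years.

3.608 years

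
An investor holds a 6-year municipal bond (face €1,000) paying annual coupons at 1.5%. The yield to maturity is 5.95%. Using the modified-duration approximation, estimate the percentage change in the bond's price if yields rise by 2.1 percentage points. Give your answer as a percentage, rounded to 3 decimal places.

Periodic yield y = 0.0595. Modified duration first:
  t   CF        PV=CF/(1+0.0595)^t    t·PV
  1        15.00        14.1576        14.1576
  2        15.00        13.3625        26.7251
  3        15.00        12.6121        37.8364
  4        15.00        11.9038        47.6154
  5        15.00        11.2353        56.1767
  6     1,015.00       717.5634     4,305.3804
  Σ                    780.8349     4,487.8916
P = 780.8349; D_Mac = 5.74756 yrs; D_mod = 5.74756/(1+0.0595) = 5.42478 yrs.
ΔP/P ≈ -D_mod · Δy = -5.42478 × (+0.021) = -0.113920 = -11.3920%.

-11.392%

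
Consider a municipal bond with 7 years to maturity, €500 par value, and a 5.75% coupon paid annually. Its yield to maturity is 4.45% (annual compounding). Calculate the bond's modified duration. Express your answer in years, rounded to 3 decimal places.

5.744 years

Periodic yield y = 0.0445. First find Macaulay duration:
  t   CF        PV=CF/(1+0.0445)^t    t·PV
  1        28.75        27.5251        27.5251
  2        28.75        26.3524        52.7049
  3        28.75        25.2297        75.6892
  4        28.75        24.1548        96.6193
  5        28.75        23.1257       115.6287
  6        28.75        22.1405       132.8429
  7       528.75       389.8444     2,728.9106
  Σ                    538.3727     3,229.9208
P = 538.3727; Macaulay duration = 3,229.9208 / 538.3727 = 5.99941 years.
Modified duration = D_Mac / (1 + y) = 5.99941 / 1.0445 = 5.74381 years.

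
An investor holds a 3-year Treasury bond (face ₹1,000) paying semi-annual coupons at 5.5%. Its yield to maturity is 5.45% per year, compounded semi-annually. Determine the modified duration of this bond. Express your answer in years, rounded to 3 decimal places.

Periodic yield y = 0.02725. First find Macaulay duration:
  t   CF        PV=CF/(1+0.02725)^t    t·PV
  1        27.50        26.7705        26.7705
  2        27.50        26.0604        52.1207
  3        27.50        25.3691        76.1072
  4        27.50        24.6961        98.7843
  5        27.50        24.0410       120.2048
  6     1,027.50       874.4298     5,246.5786
  Σ                  1,001.3667     5,620.5661
P = 1,001.3667; Macaulay duration = 5,620.5661 / 1,001.3667 = 5.61289 half-year periods = 2.80645 years.
Modified duration = D_Mac / (1 + y) = 2.80645 / 1.02725 = 2.73200 years.

2.732 years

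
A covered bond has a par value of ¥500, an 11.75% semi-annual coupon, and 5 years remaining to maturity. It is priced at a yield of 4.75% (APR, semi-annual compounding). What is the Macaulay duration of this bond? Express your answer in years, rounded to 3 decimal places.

4.072 years

Periodic yield y = 0.02375. Discount each cash flow and weight by its period:
  t   CF        PV=CF/(1+0.02375)^t    t·PV
  1       29.375        28.6935        28.6935
  2       29.375        28.0279        56.0557
  3       29.375        27.3776        82.1329
  4       29.375        26.7425       106.9701
  5       29.375        26.1221       130.6106
  6       29.375        25.5161       153.0966
  7       29.375        24.9242       174.4691
  8       29.375        24.3459       194.7675
  9       29.375        23.7811       214.0302
  10     529.375       418.6242     4,186.2415
  Σ                    654.1552     5,327.0678
Price P = Σ PV = 654.1552.
Macaulay duration = Σ(t·PV) / P = 5,327.0678 / 654.1552 = 8.14343 half-year periods.
In years: 8.14343 / 2 = 4.07172 years.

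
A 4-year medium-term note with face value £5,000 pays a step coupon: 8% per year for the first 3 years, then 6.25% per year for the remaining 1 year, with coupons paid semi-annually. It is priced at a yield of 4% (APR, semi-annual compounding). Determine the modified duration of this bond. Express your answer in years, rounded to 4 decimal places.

Periodic yield y = 0.02. First find Macaulay duration:
  t   CF        PV=CF/(1+0.02)^t    t·PV
  1       200.00       196.0784       196.0784
  2       200.00       192.2338       384.4675
  3       200.00       188.4645       565.3934
  4       200.00       184.7691       739.0763
  5       200.00       181.1462       905.7308
  6       200.00       177.5943     1,065.5657
  7       156.25       136.0250       952.1752
  8     5,156.25     4,400.8097    35,206.4778
  Σ                  5,657.1209    40,014.9652
P = 5,657.1209; Macaulay duration = 40,014.9652 / 5,657.1209 = 7.07338 half-year periods = 3.53669 years.
Modified duration = D_Mac / (1 + y) = 3.53669 / 1.02 = 3.46734 years.

3.4673 years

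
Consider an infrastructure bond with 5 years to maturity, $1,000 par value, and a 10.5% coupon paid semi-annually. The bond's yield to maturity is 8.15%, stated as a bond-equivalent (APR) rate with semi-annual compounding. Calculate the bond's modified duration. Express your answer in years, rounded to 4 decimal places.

3.9054 years

Periodic yield y = 0.04075. First find Macaulay duration:
  t   CF        PV=CF/(1+0.04075)^t    t·PV
  1        52.50        50.4444        50.4444
  2        52.50        48.4693        96.9385
  3        52.50        46.5715       139.7144
  4        52.50        44.7480       178.9920
  5        52.50        42.9959       214.9796
  6        52.50        41.3124       247.8746
  7        52.50        39.6949       277.8641
  8        52.50        38.1406       305.1251
  9        52.50        36.6473       329.8254
  10    1,052.50       705.9239     7,059.2394
  Σ                  1,094.9482     8,900.9975
P = 1,094.9482; Macaulay duration = 8,900.9975 / 1,094.9482 = 8.12915 half-year periods = 4.06457 years.
Modified duration = D_Mac / (1 + y) = 4.06457 / 1.04075 = 3.90543 years.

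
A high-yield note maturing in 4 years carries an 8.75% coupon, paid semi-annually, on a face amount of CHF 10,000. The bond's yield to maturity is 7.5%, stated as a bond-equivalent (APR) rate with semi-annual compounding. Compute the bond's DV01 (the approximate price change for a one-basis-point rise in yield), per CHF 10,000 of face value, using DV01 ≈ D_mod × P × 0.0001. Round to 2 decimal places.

Periodic yield y = 0.0375.
  t   CF        PV=CF/(1+0.0375)^t    t·PV
  1       437.50       421.6867       421.6867
  2       437.50       406.4451       812.8901
  3       437.50       391.7543     1,175.2628
  4       437.50       377.5945     1,510.3779
  5       437.50       363.9465     1,819.7324
  6       437.50       350.7918     2,104.7508
  7       437.50       338.1126     2,366.7880
  8    10,437.50     7,774.8433    62,198.7465
  Σ                 10,425.1747    72,410.2353
P = 10,425.1747; D_Mac = 6.94571 half-year periods = 3.47285 yrs; D_mod = 3.34733 yrs.
DV01 ≈ 3.34733 × 10,425.1747 × 0.0001 = 3.489650.

CHF 3.49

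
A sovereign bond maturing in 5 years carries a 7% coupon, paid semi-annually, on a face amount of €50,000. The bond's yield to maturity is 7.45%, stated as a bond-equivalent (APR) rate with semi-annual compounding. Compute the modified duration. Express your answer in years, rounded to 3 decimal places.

Periodic yield y = 0.03725. First find Macaulay duration:
  t   CF        PV=CF/(1+0.03725)^t    t·PV
  1     1,750.00     1,687.1535     1,687.1535
  2     1,750.00     1,626.5640     3,253.1280
  3     1,750.00     1,568.1504     4,704.4513
  4     1,750.00     1,511.8346     6,047.3383
  5     1,750.00     1,457.5412     7,287.7059
  6     1,750.00     1,405.1976     8,431.1854
  7     1,750.00     1,354.7337     9,483.1361
  8     1,750.00     1,306.0822    10,448.6574
  9     1,750.00     1,259.1778    11,332.6002
  10   51,750.00    35,898.4683   358,984.6834
  Σ                 49,074.9033   421,660.0394
P = 49,074.9033; Macaulay duration = 421,660.0394 / 49,074.9033 = 8.59217 half-year periods = 4.29609 years.
Modified duration = D_Mac / (1 + y) = 4.29609 / 1.03725 = 4.14180 years.

4.142 years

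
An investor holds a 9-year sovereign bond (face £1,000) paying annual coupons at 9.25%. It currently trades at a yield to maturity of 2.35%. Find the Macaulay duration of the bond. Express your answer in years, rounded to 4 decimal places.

Periodic yield y = 0.0235. Discount each cash flow and weight by its year:
  t   CF        PV=CF/(1+0.0235)^t    t·PV
  1        92.50        90.3762        90.3762
  2        92.50        88.3011       176.6022
  3        92.50        86.2737       258.8210
  4        92.50        84.2928       337.1711
  5        92.50        82.3574       411.7869
  6        92.50        80.4664       482.7985
  7        92.50        78.6189       550.3321
  8        92.50        76.8137       614.5100
  9     1,092.50       886.4022     7,977.6198
  Σ                  1,553.9023    10,900.0176
Price P = Σ PV = 1,553.9023.
Macaulay duration = Σ(t·PV) / P = 10,900.0176 / 1,553.9023 = 7.01461 years.

7.0146 years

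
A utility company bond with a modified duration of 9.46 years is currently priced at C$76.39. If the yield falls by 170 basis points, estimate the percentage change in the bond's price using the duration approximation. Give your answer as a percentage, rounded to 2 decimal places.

Duration approximation: ΔP/P ≈ -D_mod · Δy = -9.46 × (-0.017) = +0.160820.
As a percentage: +16.0820%.

+16.08%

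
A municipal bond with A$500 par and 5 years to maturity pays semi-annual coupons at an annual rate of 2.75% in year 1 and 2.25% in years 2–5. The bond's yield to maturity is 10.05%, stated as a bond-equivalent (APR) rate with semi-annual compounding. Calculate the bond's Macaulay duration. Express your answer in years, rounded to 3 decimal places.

4.670 years

Periodic yield y = 0.05025. Discount each cash flow and weight by its period:
  t   CF        PV=CF/(1+0.05025)^t    t·PV
  1        6.875         6.5461         6.5461
  2        6.875         6.2329        12.4657
  3        5.625         4.8556        14.5669
  4        5.625         4.6233        18.4932
  5        5.625         4.4021        22.0105
  6        5.625         4.1915        25.1488
  7        5.625         3.9909        27.9365
  8        5.625         3.8000        30.3998
  9        5.625         3.6182        32.5635
  10     505.625       309.6718     3,096.7178
  Σ                    351.9322     3,286.8487
Price P = Σ PV = 351.9322.
Macaulay duration = Σ(t·PV) / P = 3,286.8487 / 351.9322 = 9.33944 half-year periods.
In years: 9.33944 / 2 = 4.66972 years.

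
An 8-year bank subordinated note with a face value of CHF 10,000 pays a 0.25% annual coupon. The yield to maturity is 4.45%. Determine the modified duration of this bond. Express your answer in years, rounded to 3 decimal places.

7.578 years

Periodic yield y = 0.0445. First find Macaulay duration:
  t   CF        PV=CF/(1+0.0445)^t    t·PV
  1        25.00        23.9349        23.9349
  2        25.00        22.9152        45.8303
  3        25.00        21.9389        65.8167
  4        25.00        21.0042        84.0168
  5        25.00        20.1093       100.5467
  6        25.00        19.2526       115.5156
  7        25.00        18.4324       129.0265
  8    10,025.00     7,076.4726    56,611.7805
  Σ                  7,224.0600    57,176.4680
P = 7,224.0600; Macaulay duration = 57,176.4680 / 7,224.0600 = 7.91473 years.
Modified duration = D_Mac / (1 + y) = 7.91473 / 1.0445 = 7.57753 years.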